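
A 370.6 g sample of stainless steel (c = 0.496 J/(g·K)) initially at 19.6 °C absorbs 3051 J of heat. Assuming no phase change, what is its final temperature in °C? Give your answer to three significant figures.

ΔT = q / (m c) = 3051 / (370.6 × 0.496) = 16.60 °C
T_f = 19.6 + 16.60 = 36.20 °C

T_f = 36.2 °C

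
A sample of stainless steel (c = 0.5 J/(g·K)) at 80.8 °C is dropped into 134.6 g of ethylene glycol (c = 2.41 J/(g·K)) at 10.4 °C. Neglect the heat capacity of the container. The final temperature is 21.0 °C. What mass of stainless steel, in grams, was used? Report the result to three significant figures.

q_gained = (134.6 × 2.41) × (21.0 − 10.4) = 3438 J
q_lost = m × 0.5 × (80.8 − 21.0) = 29.9 m
m = 3438 / 29.9 = 115 g

m = 115 g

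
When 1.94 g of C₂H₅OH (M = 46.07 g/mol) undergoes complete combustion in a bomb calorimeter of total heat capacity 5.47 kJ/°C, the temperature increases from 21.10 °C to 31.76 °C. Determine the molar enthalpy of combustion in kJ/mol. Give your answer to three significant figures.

ΔT = 31.76 − 21.10 = 10.66 °C
q_cal = C_cal × ΔT = 5.47 × 10.66 = 58.3102 kJ
n = 1.94 / 46.07 = 0.04211 mol
q_rxn = −q_cal = -58.3102 kJ
ΔH = -58.3102 / 0.04211 = -1384.7 kJ/mol

ΔH = -1380 kJ/mol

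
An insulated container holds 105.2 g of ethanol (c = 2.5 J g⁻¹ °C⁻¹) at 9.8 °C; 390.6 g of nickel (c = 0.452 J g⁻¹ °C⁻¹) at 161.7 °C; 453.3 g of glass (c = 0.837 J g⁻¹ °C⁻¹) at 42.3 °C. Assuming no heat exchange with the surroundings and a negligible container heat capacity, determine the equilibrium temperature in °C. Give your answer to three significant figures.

T_f = 57.6 °C

Σ mᵢcᵢ(T − Tᵢ) = 0  ⇒  T = Σ mᵢcᵢTᵢ / Σ mᵢcᵢ
Σ mᵢcᵢ = 105.2×2.5 + 390.6×0.452 + 453.3×0.837 = 818.9633
Σ mᵢcᵢTᵢ = 263×9.8 + 176.5512×161.7 + 379.4121×42.3 = 47175
T = 47175 / 818.9633 = 57.60 °C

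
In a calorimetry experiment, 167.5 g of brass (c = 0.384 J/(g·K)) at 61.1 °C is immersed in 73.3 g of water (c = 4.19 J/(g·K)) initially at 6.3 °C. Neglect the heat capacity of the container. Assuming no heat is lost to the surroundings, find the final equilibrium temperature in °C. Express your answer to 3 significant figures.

T_f = 15.8 °C

Heat lost by brass = heat gained by water.
(167.5)(0.384)(61.1 − T) = (73.3)(4.19)(T − 6.3)
64.32 (61.1 − T) = 307.127 (T − 6.3)
3930.0 − 64.32 T = 307.127 T − 1934.9
5864.9 = 371.447 T
T = 15.79 °C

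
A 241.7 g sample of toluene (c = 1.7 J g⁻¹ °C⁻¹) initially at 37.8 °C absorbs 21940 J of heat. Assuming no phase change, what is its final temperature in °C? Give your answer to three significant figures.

T_f = 91.2 °C

ΔT = q / (m c) = 21940 / (241.7 × 1.7) = 53.40 °C
T_f = 37.8 + 53.40 = 91.20 °C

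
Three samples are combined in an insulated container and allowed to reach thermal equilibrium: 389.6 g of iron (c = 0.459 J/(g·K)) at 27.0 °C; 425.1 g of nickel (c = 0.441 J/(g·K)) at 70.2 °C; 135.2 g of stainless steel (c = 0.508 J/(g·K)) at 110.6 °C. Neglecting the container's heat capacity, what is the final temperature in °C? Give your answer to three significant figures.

T_f = 58.8 °C

Σ mᵢcᵢ(T − Tᵢ) = 0  ⇒  T = Σ mᵢcᵢTᵢ / Σ mᵢcᵢ
Σ mᵢcᵢ = 389.6×0.459 + 425.1×0.441 + 135.2×0.508 = 434.9771
Σ mᵢcᵢTᵢ = 178.8264×27.0 + 187.4691×70.2 + 68.6816×110.6 = 25585
T = 25585 / 434.9771 = 58.82 °C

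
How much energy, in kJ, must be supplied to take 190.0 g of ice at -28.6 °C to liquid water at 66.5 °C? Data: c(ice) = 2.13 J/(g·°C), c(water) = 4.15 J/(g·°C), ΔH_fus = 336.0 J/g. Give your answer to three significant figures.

q1 (heat ice -28.6→0.0 °C): 190.0 × 2.13 × 28.6 = 11574 J
q2 (melt at 0 °C): 190.0 × 336.0 = 63840 J
q3 (heat water 0.0→66.5 °C): 190.0 × 4.15 × 66.5 = 52435 J
Total: 11574 + 63840 + 52435 = 127849 J = 128 kJ

q = 128 kJ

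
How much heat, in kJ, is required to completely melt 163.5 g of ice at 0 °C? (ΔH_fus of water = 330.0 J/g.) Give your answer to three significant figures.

q = m × ΔH_fus = 163.5 × 330.0 = 53960 J = 54.0 kJ

q = 54.0 kJ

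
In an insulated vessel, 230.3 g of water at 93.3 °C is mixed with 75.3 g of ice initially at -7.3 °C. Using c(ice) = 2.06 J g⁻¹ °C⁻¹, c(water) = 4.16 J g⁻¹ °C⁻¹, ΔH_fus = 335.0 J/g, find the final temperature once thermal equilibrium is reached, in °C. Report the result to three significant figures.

T_f = 49.6 °C

Heat to bring ice to 0 °C and melt it: q₁ = 75.3×2.06×7.3 + 75.3×335.0 = 26358 J
Heat the water can supply cooling to 0 °C: 230.3×4.16×93.3 = 89385.9 J > q₁, so all ice melts.
Energy balance: 230.3×4.16×(93.3 − T) = 26358 + 75.3×4.16×(T − 0)
958.048(93.3 − T) = 26358 + 313.248 T
89385.9 − 26358 = 1271.296 T
T = 63027.9 / 1271.296 = 49.58 °C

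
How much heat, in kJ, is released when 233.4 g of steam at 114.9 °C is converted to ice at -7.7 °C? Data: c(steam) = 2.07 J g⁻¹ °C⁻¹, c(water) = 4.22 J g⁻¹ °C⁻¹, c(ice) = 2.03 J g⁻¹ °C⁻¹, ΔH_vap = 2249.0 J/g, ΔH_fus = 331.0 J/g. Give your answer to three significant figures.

q1 (cool steam 114.9→100 °C): 233.4 × 2.07 × 14.9 = 7199 J
q2 (condense at 100 °C): 233.4 × 2249.0 = 524917 J
q3 (cool water 100→0 °C): 233.4 × 4.22 × 100.0 = 98495 J
q4 (freeze at 0 °C): 233.4 × 331.0 = 77255 J
q5 (cool ice 0→-7.7 °C): 233.4 × 2.03 × 7.7 = 3648 J
Total: 7199 + 524917 + 98495 + 77255 + 3648 = 711514 J = 712 kJ

q = 712 kJ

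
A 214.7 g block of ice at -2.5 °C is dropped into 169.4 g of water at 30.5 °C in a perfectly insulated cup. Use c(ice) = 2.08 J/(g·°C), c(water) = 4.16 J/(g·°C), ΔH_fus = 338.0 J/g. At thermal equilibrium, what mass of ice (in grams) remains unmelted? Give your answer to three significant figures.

Heat to warm all ice to 0 °C: 214.7×2.08×2.5 = 1116.4 J
Heat released by water cooling to 0 °C: 169.4×4.16×30.5 = 21493 J
21493 J < 1116.4 + 214.7×338.0 = 73685.0 J, so not all ice melts; final T = 0 °C.
Heat left for melting: 21493 − 1116.4 = 20376.6 J
Mass melted = 20376.6 / 338.0 = 60.29 g
Ice remaining = 214.7 − 60.29 = 154.41 g

m_ice remaining = 154 g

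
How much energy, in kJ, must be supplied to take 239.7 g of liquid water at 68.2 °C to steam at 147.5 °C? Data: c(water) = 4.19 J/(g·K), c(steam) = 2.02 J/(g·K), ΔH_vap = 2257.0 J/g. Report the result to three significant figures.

q = 596 kJ

q1 (heat water 68.2→100.0 °C): 239.7 × 4.19 × 31.8 = 31938 J
q2 (vaporize at 100 °C): 239.7 × 2257.0 = 541003 J
q3 (heat steam 100.0→147.5 °C): 239.7 × 2.02 × 47.5 = 22999 J
Total: 31938 + 541003 + 22999 = 595940 J = 596 kJ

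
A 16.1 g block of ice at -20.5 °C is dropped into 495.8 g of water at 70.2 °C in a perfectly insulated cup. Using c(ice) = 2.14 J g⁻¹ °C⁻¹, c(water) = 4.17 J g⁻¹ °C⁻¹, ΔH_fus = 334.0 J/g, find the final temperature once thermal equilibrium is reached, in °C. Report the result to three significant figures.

Heat to bring ice to 0 °C and melt it: q₁ = 16.1×2.14×20.5 + 16.1×334.0 = 6083.7 J
Heat the water can supply cooling to 0 °C: 495.8×4.17×70.2 = 145138 J > q₁, so all ice melts.
Energy balance: 495.8×4.17×(70.2 − T) = 6083.7 + 16.1×4.17×(T − 0)
2067.486(70.2 − T) = 6083.7 + 67.137 T
145138 − 6083.7 = 2134.623 T
T = 139054.3 / 2134.623 = 65.14 °C

T_f = 65.1 °C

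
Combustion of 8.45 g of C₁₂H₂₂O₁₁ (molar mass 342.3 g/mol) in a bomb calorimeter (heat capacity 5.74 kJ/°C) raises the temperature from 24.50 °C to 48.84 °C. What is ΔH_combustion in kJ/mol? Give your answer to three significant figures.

ΔH = -5660 kJ/mol

ΔT = 48.84 − 24.50 = 24.34 °C
q_cal = C_cal × ΔT = 5.74 × 24.34 = 139.7116 kJ
n = 8.45 / 342.3 = 0.02469 mol
q_rxn = −q_cal = -139.7116 kJ
ΔH = -139.7116 / 0.02469 = -5659 kJ/mol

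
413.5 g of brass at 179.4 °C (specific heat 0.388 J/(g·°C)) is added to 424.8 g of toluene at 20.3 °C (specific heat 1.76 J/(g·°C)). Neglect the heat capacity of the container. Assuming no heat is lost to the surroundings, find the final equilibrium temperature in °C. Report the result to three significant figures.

T_f = 48.4 °C

Heat lost by brass = heat gained by toluene.
(413.5)(0.388)(179.4 − T) = (424.8)(1.76)(T − 20.3)
160.438 (179.4 − T) = 747.648 (T − 20.3)
28783 − 160.438 T = 747.648 T − 15177
43960 = 908.086 T
T = 48.41 °C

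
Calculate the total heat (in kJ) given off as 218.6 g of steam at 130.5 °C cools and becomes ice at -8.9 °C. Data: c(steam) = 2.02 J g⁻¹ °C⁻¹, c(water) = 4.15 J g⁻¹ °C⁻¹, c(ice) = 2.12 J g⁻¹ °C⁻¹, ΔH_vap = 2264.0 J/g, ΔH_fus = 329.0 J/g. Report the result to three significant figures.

q1 (cool steam 130.5→100 °C): 218.6 × 2.02 × 30.5 = 13468 J
q2 (condense at 100 °C): 218.6 × 2264.0 = 494910 J
q3 (cool water 100→0 °C): 218.6 × 4.15 × 100.0 = 90719 J
q4 (freeze at 0 °C): 218.6 × 329.0 = 71919 J
q5 (cool ice 0→-8.9 °C): 218.6 × 2.12 × 8.9 = 4125 J
Total: 13468 + 494910 + 90719 + 71919 + 4125 = 675141 J = 675 kJ

q = 675 kJ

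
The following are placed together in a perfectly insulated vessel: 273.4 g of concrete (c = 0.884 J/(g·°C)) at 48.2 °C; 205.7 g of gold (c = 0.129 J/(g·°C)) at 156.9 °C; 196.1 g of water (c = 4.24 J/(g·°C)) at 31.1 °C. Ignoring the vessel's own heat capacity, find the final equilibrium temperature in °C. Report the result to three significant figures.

T_f = 37.9 °C

Σ mᵢcᵢ(T − Tᵢ) = 0  ⇒  T = Σ mᵢcᵢTᵢ / Σ mᵢcᵢ
Σ mᵢcᵢ = 273.4×0.884 + 205.7×0.129 + 196.1×4.24 = 1099.6849
Σ mᵢcᵢTᵢ = 241.6856×48.2 + 26.5353×156.9 + 831.464×31.1 = 41671
T = 41671 / 1099.6849 = 37.89 °C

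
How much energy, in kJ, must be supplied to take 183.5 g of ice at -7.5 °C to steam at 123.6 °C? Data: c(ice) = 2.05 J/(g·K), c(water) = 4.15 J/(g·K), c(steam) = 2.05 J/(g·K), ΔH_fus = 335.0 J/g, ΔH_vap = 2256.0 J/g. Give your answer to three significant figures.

q1 (heat ice -7.5→0.0 °C): 183.5 × 2.05 × 7.5 = 2821 J
q2 (melt at 0 °C): 183.5 × 335.0 = 61473 J
q3 (heat water 0.0→100.0 °C): 183.5 × 4.15 × 100.0 = 76153 J
q4 (vaporize at 100 °C): 183.5 × 2256.0 = 413976 J
q5 (heat steam 100.0→123.6 °C): 183.5 × 2.05 × 23.6 = 8878 J
Total: 2821 + 61473 + 76153 + 413976 + 8878 = 563301 J = 563 kJ

q = 563 kJ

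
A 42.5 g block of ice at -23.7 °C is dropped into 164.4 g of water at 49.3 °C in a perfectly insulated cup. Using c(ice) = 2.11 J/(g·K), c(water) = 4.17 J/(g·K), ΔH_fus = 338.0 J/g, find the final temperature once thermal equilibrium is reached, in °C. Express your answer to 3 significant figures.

Heat to bring ice to 0 °C and melt it: q₁ = 42.5×2.11×23.7 + 42.5×338.0 = 16490 J
Heat the water can supply cooling to 0 °C: 164.4×4.17×49.3 = 33797.5 J > q₁, so all ice melts.
Energy balance: 164.4×4.17×(49.3 − T) = 16490 + 42.5×4.17×(T − 0)
685.548(49.3 − T) = 16490 + 177.225 T
33797.5 − 16490 = 862.773 T
T = 17307.5 / 862.773 = 20.06 °C

T_f = 20.1 °C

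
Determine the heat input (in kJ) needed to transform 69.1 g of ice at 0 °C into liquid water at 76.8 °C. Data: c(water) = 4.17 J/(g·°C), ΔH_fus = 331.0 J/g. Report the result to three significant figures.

q1 (melt at 0 °C): 69.1 × 331.0 = 22872 J
q2 (heat water 0.0→76.8 °C): 69.1 × 4.17 × 76.8 = 22130 J
Total: 22872 + 22130 = 45002 J = 45.0 kJ

q = 45.0 kJ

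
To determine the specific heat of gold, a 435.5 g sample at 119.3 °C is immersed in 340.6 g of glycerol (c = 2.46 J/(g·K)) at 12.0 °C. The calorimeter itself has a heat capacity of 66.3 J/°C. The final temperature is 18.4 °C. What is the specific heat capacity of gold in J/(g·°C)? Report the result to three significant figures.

q_gained = (340.6 × 2.46 + 66.3) × (18.4 − 12.0) = 5787 J
q_lost = 435.5 × c × (119.3 − 18.4) = 43941.95 c
Set equal: c = 5787 / 43941.95 = 0.132 J/(g·°C)

c = 0.132 J/(g·°C)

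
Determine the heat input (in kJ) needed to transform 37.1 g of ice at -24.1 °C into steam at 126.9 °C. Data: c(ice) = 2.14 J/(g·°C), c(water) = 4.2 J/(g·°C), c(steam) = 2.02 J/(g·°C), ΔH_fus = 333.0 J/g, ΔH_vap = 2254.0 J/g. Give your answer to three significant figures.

q = 115 kJ

q1 (heat ice -24.1→0.0 °C): 37.1 × 2.14 × 24.1 = 1913 J
q2 (melt at 0 °C): 37.1 × 333.0 = 12354 J
q3 (heat water 0.0→100.0 °C): 37.1 × 4.2 × 100.0 = 15582 J
q4 (vaporize at 100 °C): 37.1 × 2254.0 = 83623 J
q5 (heat steam 100.0→126.9 °C): 37.1 × 2.02 × 26.9 = 2016 J
Total: 1913 + 12354 + 15582 + 83623 + 2016 = 115488 J = 115 kJ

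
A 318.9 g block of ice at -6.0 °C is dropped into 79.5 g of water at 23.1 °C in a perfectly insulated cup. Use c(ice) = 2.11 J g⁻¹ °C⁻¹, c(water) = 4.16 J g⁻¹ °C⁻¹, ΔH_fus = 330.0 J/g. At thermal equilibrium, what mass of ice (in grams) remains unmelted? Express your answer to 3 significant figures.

m_ice remaining = 308 g

Heat to warm all ice to 0 °C: 318.9×2.11×6.0 = 4037.3 J
Heat released by water cooling to 0 °C: 79.5×4.16×23.1 = 7639.6 J
7639.6 J < 4037.3 + 318.9×330.0 = 109274.3 J, so not all ice melts; final T = 0 °C.
Heat left for melting: 7639.6 − 4037.3 = 3602.3 J
Mass melted = 3602.3 / 330.0 = 10.92 g
Ice remaining = 318.9 − 10.92 = 307.98 g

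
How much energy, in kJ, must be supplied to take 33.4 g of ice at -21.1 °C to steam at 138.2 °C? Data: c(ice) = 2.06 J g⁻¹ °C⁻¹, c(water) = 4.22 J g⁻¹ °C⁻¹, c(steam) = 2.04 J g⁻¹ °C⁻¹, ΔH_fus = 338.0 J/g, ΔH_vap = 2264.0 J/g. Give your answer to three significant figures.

q1 (heat ice -21.1→0.0 °C): 33.4 × 2.06 × 21.1 = 1452 J
q2 (melt at 0 °C): 33.4 × 338.0 = 11289 J
q3 (heat water 0.0→100.0 °C): 33.4 × 4.22 × 100.0 = 14095 J
q4 (vaporize at 100 °C): 33.4 × 2264.0 = 75618 J
q5 (heat steam 100.0→138.2 °C): 33.4 × 2.04 × 38.2 = 2603 J
Total: 1452 + 11289 + 14095 + 75618 + 2603 = 105057 J = 105 kJ

q = 105 kJ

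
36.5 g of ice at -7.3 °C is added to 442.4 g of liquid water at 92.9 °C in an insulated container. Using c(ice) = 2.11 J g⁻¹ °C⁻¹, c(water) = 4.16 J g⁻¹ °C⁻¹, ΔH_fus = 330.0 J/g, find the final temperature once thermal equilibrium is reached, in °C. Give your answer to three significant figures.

Heat to bring ice to 0 °C and melt it: q₁ = 36.5×2.11×7.3 + 36.5×330.0 = 12607 J
Heat the water can supply cooling to 0 °C: 442.4×4.16×92.9 = 170972 J > q₁, so all ice melts.
Energy balance: 442.4×4.16×(92.9 − T) = 12607 + 36.5×4.16×(T − 0)
1840.384(92.9 − T) = 12607 + 151.84 T
170972 − 12607 = 1992.224 T
T = 158365 / 1992.224 = 79.49 °C

T_f = 79.5 °C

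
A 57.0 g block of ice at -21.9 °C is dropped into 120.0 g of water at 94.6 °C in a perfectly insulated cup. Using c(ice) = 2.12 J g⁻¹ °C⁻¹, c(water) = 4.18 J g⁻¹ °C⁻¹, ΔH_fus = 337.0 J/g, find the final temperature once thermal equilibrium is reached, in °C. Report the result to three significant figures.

T_f = 34.6 °C

Heat to bring ice to 0 °C and melt it: q₁ = 57.0×2.12×21.9 + 57.0×337.0 = 21855 J
Heat the water can supply cooling to 0 °C: 120.0×4.18×94.6 = 47451.4 J > q₁, so all ice melts.
Energy balance: 120.0×4.18×(94.6 − T) = 21855 + 57.0×4.18×(T − 0)
501.6(94.6 − T) = 21855 + 238.26 T
47451.4 − 21855 = 739.86 T
T = 25596.4 / 739.86 = 34.60 °C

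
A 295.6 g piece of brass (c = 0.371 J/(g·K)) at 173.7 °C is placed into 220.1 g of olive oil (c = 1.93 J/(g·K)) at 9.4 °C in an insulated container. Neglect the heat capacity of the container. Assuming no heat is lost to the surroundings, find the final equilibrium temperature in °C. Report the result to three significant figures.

Heat lost by brass = heat gained by olive oil.
(295.6)(0.371)(173.7 − T) = (220.1)(1.93)(T − 9.4)
109.6676 (173.7 − T) = 424.793 (T − 9.4)
19049 − 109.6676 T = 424.793 T − 3993.1
23042.1 = 534.4606 T
T = 43.11 °C

T_f = 43.1 °C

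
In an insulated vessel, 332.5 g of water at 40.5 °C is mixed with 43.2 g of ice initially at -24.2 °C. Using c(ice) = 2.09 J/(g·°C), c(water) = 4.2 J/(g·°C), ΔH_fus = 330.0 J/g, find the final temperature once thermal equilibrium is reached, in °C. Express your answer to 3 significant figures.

T_f = 25.4 °C

Heat to bring ice to 0 °C and melt it: q₁ = 43.2×2.09×24.2 + 43.2×330.0 = 16441 J
Heat the water can supply cooling to 0 °C: 332.5×4.2×40.5 = 56558.3 J > q₁, so all ice melts.
Energy balance: 332.5×4.2×(40.5 − T) = 16441 + 43.2×4.2×(T − 0)
1396.5(40.5 − T) = 16441 + 181.44 T
56558.3 − 16441 = 1577.94 T
T = 40117.3 / 1577.94 = 25.42 °C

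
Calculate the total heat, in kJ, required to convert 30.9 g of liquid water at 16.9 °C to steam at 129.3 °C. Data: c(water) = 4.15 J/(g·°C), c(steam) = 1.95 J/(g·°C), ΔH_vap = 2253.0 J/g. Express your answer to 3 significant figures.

q = 82.0 kJ

q1 (heat water 16.9→100.0 °C): 30.9 × 4.15 × 83.1 = 10656 J
q2 (vaporize at 100 °C): 30.9 × 2253.0 = 69618 J
q3 (heat steam 100.0→129.3 °C): 30.9 × 1.95 × 29.3 = 1765 J
Total: 10656 + 69618 + 1765 = 82039 J = 82.0 kJ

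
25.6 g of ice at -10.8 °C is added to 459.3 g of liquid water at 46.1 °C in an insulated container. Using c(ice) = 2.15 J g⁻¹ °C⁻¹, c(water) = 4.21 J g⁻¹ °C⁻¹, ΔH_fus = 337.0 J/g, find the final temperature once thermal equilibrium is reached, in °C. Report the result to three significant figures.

Heat to bring ice to 0 °C and melt it: q₁ = 25.6×2.15×10.8 + 25.6×337.0 = 9221.6 J
Heat the water can supply cooling to 0 °C: 459.3×4.21×46.1 = 89141.4 J > q₁, so all ice melts.
Energy balance: 459.3×4.21×(46.1 − T) = 9221.6 + 25.6×4.21×(T − 0)
1933.653(46.1 − T) = 9221.6 + 107.776 T
89141.4 − 9221.6 = 2041.429 T
T = 79919.8 / 2041.429 = 39.149 °C

T_f = 39.1 °C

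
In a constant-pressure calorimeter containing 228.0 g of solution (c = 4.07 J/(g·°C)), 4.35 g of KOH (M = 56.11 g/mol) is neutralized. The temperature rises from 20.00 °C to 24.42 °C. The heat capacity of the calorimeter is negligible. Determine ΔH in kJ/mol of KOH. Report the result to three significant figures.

ΔH = -52.9 kJ/mol

|ΔT| = |24.42 − 20.00| = 4.42 °C
|q_surr| = (228.0 × 4.07) × 4.42 = 927.96 × 4.42 = 4102 J
n(KOH) = 4.35 / 56.11 = 0.07753 mol
Temperature rose, so q_rxn = −|q_surr| = -4.102 kJ
ΔH = q_rxn / n = -52.91 kJ/mol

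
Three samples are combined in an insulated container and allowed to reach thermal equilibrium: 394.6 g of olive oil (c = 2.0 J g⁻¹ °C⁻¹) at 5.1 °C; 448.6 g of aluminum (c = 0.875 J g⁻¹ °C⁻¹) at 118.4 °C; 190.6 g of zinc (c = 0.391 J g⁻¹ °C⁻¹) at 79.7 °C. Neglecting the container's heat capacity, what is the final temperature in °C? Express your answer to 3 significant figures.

T_f = 44.9 °C

Σ mᵢcᵢ(T − Tᵢ) = 0  ⇒  T = Σ mᵢcᵢTᵢ / Σ mᵢcᵢ
Σ mᵢcᵢ = 394.6×2.0 + 448.6×0.875 + 190.6×0.391 = 1256.2496
Σ mᵢcᵢTᵢ = 789.2×5.1 + 392.525×118.4 + 74.5246×79.7 = 56439
T = 56439 / 1256.2496 = 44.93 °C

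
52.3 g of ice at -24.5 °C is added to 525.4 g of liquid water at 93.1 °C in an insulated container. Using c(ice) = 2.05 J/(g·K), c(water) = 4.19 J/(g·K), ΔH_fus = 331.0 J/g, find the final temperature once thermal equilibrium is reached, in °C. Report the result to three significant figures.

T_f = 76.4 °C

Heat to bring ice to 0 °C and melt it: q₁ = 52.3×2.05×24.5 + 52.3×331.0 = 19938 J
Heat the water can supply cooling to 0 °C: 525.4×4.19×93.1 = 204953 J > q₁, so all ice melts.
Energy balance: 525.4×4.19×(93.1 − T) = 19938 + 52.3×4.19×(T − 0)
2201.426(93.1 − T) = 19938 + 219.137 T
204953 − 19938 = 2420.563 T
T = 185015 / 2420.563 = 76.43 °C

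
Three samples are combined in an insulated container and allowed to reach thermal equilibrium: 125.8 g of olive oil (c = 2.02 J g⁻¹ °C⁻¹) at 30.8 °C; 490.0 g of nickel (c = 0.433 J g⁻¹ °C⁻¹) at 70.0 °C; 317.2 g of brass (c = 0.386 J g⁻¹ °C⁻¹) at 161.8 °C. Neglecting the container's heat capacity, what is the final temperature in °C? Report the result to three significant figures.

Σ mᵢcᵢ(T − Tᵢ) = 0  ⇒  T = Σ mᵢcᵢTᵢ / Σ mᵢcᵢ
Σ mᵢcᵢ = 125.8×2.02 + 490.0×0.433 + 317.2×0.386 = 588.7252
Σ mᵢcᵢTᵢ = 254.116×30.8 + 212.17×70.0 + 122.4392×161.8 = 42489
T = 42489 / 588.7252 = 72.17 °C

T_f = 72.2 °C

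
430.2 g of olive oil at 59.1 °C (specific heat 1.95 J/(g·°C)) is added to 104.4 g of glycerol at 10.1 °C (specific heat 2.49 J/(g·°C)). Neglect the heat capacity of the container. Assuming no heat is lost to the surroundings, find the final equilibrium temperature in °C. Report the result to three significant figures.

T_f = 47.5 °C

Heat lost by olive oil = heat gained by glycerol.
(430.2)(1.95)(59.1 − T) = (104.4)(2.49)(T − 10.1)
838.89 (59.1 − T) = 259.956 (T − 10.1)
49578 − 838.89 T = 259.956 T − 2625.6
52203.6 = 1098.846 T
T = 47.51 °C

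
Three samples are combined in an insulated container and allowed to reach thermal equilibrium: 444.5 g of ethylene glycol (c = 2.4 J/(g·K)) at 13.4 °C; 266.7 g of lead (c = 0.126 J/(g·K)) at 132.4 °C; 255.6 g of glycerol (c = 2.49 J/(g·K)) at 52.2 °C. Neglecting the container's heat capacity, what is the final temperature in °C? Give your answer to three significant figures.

Σ mᵢcᵢ(T − Tᵢ) = 0  ⇒  T = Σ mᵢcᵢTᵢ / Σ mᵢcᵢ
Σ mᵢcᵢ = 444.5×2.4 + 266.7×0.126 + 255.6×2.49 = 1736.8482
Σ mᵢcᵢTᵢ = 1066.8×13.4 + 33.6042×132.4 + 636.444×52.2 = 51967
T = 51967 / 1736.8482 = 29.92 °C

T_f = 29.9 °C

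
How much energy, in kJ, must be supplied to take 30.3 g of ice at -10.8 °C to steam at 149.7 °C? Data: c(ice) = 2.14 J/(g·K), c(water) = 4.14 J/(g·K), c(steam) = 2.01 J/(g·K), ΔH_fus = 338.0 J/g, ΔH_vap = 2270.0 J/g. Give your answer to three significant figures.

q1 (heat ice -10.8→0.0 °C): 30.3 × 2.14 × 10.8 = 700 J
q2 (melt at 0 °C): 30.3 × 338.0 = 10241 J
q3 (heat water 0.0→100.0 °C): 30.3 × 4.14 × 100.0 = 12544 J
q4 (vaporize at 100 °C): 30.3 × 2270.0 = 68781 J
q5 (heat steam 100.0→149.7 °C): 30.3 × 2.01 × 49.7 = 3027 J
Total: 700 + 10241 + 12544 + 68781 + 3027 = 95293 J = 95.3 kJ

q = 95.3 kJ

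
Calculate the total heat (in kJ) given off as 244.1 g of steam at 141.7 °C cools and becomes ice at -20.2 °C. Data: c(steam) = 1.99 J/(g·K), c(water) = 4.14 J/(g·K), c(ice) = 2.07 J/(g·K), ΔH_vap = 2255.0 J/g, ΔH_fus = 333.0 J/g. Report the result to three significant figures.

q = 763 kJ

q1 (cool steam 141.7→100 °C): 244.1 × 1.99 × 41.7 = 20256 J
q2 (condense at 100 °C): 244.1 × 2255.0 = 550446 J
q3 (cool water 100→0 °C): 244.1 × 4.14 × 100.0 = 101057 J
q4 (freeze at 0 °C): 244.1 × 333.0 = 81285 J
q5 (cool ice 0→-20.2 °C): 244.1 × 2.07 × 20.2 = 10207 J
Total: 20256 + 550446 + 101057 + 81285 + 10207 = 763251 J = 763 kJ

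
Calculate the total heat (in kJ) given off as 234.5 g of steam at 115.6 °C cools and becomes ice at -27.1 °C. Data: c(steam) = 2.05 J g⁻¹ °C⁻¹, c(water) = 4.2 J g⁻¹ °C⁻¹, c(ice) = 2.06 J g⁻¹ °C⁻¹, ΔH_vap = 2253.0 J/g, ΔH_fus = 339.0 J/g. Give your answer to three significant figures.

q = 727 kJ

q1 (cool steam 115.6→100 °C): 234.5 × 2.05 × 15.6 = 7499 J
q2 (condense at 100 °C): 234.5 × 2253.0 = 528329 J
q3 (cool water 100→0 °C): 234.5 × 4.2 × 100.0 = 98490 J
q4 (freeze at 0 °C): 234.5 × 339.0 = 79496 J
q5 (cool ice 0→-27.1 °C): 234.5 × 2.06 × 27.1 = 13091 J
Total: 7499 + 528329 + 98490 + 79496 + 13091 = 726905 J = 727 kJ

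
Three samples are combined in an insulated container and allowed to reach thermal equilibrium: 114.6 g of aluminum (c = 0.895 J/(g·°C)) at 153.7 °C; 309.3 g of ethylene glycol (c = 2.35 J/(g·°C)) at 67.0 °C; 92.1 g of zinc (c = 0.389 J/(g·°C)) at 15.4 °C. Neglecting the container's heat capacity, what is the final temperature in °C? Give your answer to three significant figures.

T_f = 75.1 °C

Σ mᵢcᵢ(T − Tᵢ) = 0  ⇒  T = Σ mᵢcᵢTᵢ / Σ mᵢcᵢ
Σ mᵢcᵢ = 114.6×0.895 + 309.3×2.35 + 92.1×0.389 = 865.2489
Σ mᵢcᵢTᵢ = 102.567×153.7 + 726.855×67.0 + 35.8269×15.4 = 65016
T = 65016 / 865.2489 = 75.14 °C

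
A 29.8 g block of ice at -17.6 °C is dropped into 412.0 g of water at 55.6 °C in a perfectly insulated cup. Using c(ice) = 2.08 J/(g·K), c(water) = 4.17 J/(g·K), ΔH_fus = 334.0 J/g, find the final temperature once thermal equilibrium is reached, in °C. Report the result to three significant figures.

Heat to bring ice to 0 °C and melt it: q₁ = 29.8×2.08×17.6 + 29.8×334.0 = 11044 J
Heat the water can supply cooling to 0 °C: 412.0×4.17×55.6 = 95523.0 J > q₁, so all ice melts.
Energy balance: 412.0×4.17×(55.6 − T) = 11044 + 29.8×4.17×(T − 0)
1718.04(55.6 − T) = 11044 + 124.266 T
95523.0 − 11044 = 1842.306 T
T = 84479.0 / 1842.306 = 45.86 °C

T_f = 45.9 °C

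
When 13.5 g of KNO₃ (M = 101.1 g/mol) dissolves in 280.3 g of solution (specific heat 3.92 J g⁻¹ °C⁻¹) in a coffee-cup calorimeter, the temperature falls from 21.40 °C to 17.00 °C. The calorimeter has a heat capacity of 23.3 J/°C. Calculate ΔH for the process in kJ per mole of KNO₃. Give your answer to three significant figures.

ΔH = 37.0 kJ/mol

|ΔT| = |17.00 − 21.40| = 4.40 °C
|q_surr| = (280.3 × 3.92 + 23.3) × 4.40 = 1122.076 × 4.40 = 4937 J
n(KNO₃) = 13.5 / 101.1 = 0.1335 mol
Temperature fell, so q_rxn = +|q_surr| = 4.937 kJ
ΔH = q_rxn / n = 36.98 kJ/mol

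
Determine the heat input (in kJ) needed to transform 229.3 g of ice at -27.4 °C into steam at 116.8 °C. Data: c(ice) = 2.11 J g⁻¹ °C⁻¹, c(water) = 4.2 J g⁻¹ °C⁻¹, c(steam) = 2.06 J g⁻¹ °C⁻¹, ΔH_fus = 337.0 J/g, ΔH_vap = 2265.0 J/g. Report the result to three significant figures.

q1 (heat ice -27.4→0.0 °C): 229.3 × 2.11 × 27.4 = 13257 J
q2 (melt at 0 °C): 229.3 × 337.0 = 77274 J
q3 (heat water 0.0→100.0 °C): 229.3 × 4.2 × 100.0 = 96306 J
q4 (vaporize at 100 °C): 229.3 × 2265.0 = 519365 J
q5 (heat steam 100.0→116.8 °C): 229.3 × 2.06 × 16.8 = 7936 J
Total: 13257 + 77274 + 96306 + 519365 + 7936 = 714138 J = 714 kJ

q = 714 kJ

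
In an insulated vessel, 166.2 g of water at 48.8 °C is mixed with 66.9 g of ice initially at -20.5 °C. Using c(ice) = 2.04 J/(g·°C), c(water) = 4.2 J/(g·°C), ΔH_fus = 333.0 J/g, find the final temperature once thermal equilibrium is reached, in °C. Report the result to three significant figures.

Heat to bring ice to 0 °C and melt it: q₁ = 66.9×2.04×20.5 + 66.9×333.0 = 25075 J
Heat the water can supply cooling to 0 °C: 166.2×4.2×48.8 = 34064.4 J > q₁, so all ice melts.
Energy balance: 166.2×4.2×(48.8 − T) = 25075 + 66.9×4.2×(T − 0)
698.04(48.8 − T) = 25075 + 280.98 T
34064.4 − 25075 = 979.02 T
T = 8989.4 / 979.02 = 9.182 °C

T_f = 9.18 °C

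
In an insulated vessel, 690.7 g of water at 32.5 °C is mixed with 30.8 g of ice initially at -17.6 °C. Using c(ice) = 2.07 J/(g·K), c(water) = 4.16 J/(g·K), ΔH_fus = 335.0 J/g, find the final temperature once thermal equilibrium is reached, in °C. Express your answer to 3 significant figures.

Heat to bring ice to 0 °C and melt it: q₁ = 30.8×2.07×17.6 + 30.8×335.0 = 11440 J
Heat the water can supply cooling to 0 °C: 690.7×4.16×32.5 = 93382.6 J > q₁, so all ice melts.
Energy balance: 690.7×4.16×(32.5 − T) = 11440 + 30.8×4.16×(T − 0)
2873.312(32.5 − T) = 11440 + 128.128 T
93382.6 − 11440 = 3001.440 T
T = 81942.6 / 3001.440 = 27.30 °C

T_f = 27.3 °C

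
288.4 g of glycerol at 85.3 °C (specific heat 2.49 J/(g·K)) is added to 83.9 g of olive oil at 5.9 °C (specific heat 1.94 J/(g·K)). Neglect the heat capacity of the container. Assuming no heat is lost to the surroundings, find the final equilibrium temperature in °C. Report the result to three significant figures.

T_f = 70.6 °C

Heat lost by glycerol = heat gained by olive oil.
(288.4)(2.49)(85.3 − T) = (83.9)(1.94)(T − 5.9)
718.116 (85.3 − T) = 162.766 (T − 5.9)
61255 − 718.116 T = 162.766 T − 960.32
62215.32 = 880.882 T
T = 70.63 °C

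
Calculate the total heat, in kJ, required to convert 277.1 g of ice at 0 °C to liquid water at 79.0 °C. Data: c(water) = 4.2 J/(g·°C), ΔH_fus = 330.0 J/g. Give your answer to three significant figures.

q1 (melt at 0 °C): 277.1 × 330.0 = 91443 J
q2 (heat water 0.0→79.0 °C): 277.1 × 4.2 × 79.0 = 91942 J
Total: 91443 + 91942 = 183385 J = 183 kJ

q = 183 kJ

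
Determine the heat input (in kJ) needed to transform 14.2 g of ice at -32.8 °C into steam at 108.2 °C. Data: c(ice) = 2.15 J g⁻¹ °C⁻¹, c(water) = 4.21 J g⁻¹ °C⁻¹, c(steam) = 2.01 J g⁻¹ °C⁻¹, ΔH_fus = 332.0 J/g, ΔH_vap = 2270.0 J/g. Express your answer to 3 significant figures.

q = 44.2 kJ

q1 (heat ice -32.8→0.0 °C): 14.2 × 2.15 × 32.8 = 1001 J
q2 (melt at 0 °C): 14.2 × 332.0 = 4714 J
q3 (heat water 0.0→100.0 °C): 14.2 × 4.21 × 100.0 = 5978 J
q4 (vaporize at 100 °C): 14.2 × 2270.0 = 32234 J
q5 (heat steam 100.0→108.2 °C): 14.2 × 2.01 × 8.2 = 234 J
Total: 1001 + 4714 + 5978 + 32234 + 234 = 44161 J = 44.2 kJ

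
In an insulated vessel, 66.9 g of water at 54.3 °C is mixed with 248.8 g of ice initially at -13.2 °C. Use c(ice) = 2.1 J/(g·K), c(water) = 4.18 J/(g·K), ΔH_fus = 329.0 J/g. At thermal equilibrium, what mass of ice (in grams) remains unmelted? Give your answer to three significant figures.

Heat to warm all ice to 0 °C: 248.8×2.1×13.2 = 6896.7 J
Heat released by water cooling to 0 °C: 66.9×4.18×54.3 = 15185 J
15185 J < 6896.7 + 248.8×329.0 = 88751.9 J, so not all ice melts; final T = 0 °C.
Heat left for melting: 15185 − 6896.7 = 8288.3 J
Mass melted = 8288.3 / 329.0 = 25.19 g
Ice remaining = 248.8 − 25.19 = 223.61 g

m_ice remaining = 224 g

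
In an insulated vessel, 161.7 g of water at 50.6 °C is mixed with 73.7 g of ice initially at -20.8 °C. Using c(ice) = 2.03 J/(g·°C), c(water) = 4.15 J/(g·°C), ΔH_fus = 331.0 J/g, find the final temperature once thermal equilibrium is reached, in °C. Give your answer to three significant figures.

T_f = 6.60 °C

Heat to bring ice to 0 °C and melt it: q₁ = 73.7×2.03×20.8 + 73.7×331.0 = 27507 J
Heat the water can supply cooling to 0 °C: 161.7×4.15×50.6 = 33955.4 J > q₁, so all ice melts.
Energy balance: 161.7×4.15×(50.6 − T) = 27507 + 73.7×4.15×(T − 0)
671.055(50.6 − T) = 27507 + 305.855 T
33955.4 − 27507 = 976.910 T
T = 6448.4 / 976.910 = 6.601 °C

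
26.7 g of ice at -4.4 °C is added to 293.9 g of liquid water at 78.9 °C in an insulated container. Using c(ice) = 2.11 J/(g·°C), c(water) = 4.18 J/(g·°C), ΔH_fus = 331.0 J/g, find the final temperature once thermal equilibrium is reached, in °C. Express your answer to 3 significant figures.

T_f = 65.5 °C

Heat to bring ice to 0 °C and melt it: q₁ = 26.7×2.11×4.4 + 26.7×331.0 = 9085.6 J
Heat the water can supply cooling to 0 °C: 293.9×4.18×78.9 = 96928.8 J > q₁, so all ice melts.
Energy balance: 293.9×4.18×(78.9 − T) = 9085.6 + 26.7×4.18×(T − 0)
1228.502(78.9 − T) = 9085.6 + 111.606 T
96928.8 − 9085.6 = 1340.108 T
T = 87843.2 / 1340.108 = 65.549 °C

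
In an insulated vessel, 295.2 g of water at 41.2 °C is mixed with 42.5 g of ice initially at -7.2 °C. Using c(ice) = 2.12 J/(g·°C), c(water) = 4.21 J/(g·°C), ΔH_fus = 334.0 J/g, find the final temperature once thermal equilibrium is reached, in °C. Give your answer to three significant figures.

Heat to bring ice to 0 °C and melt it: q₁ = 42.5×2.12×7.2 + 42.5×334.0 = 14844 J
Heat the water can supply cooling to 0 °C: 295.2×4.21×41.2 = 51203.0 J > q₁, so all ice melts.
Energy balance: 295.2×4.21×(41.2 − T) = 14844 + 42.5×4.21×(T − 0)
1242.792(41.2 − T) = 14844 + 178.925 T
51203.0 − 14844 = 1421.717 T
T = 36359.0 / 1421.717 = 25.57 °C

T_f = 25.6 °C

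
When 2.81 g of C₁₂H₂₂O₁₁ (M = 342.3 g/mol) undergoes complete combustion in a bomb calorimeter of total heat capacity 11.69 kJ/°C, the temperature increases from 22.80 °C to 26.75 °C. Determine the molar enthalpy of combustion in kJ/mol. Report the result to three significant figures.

ΔT = 26.75 − 22.80 = 3.95 °C
q_cal = C_cal × ΔT = 11.69 × 3.95 = 46.1755 kJ
n = 2.81 / 342.3 = 0.008209 mol
q_rxn = −q_cal = -46.1755 kJ
ΔH = -46.1755 / 0.008209 = -5624.98 kJ/mol

ΔH = -5620 kJ/mol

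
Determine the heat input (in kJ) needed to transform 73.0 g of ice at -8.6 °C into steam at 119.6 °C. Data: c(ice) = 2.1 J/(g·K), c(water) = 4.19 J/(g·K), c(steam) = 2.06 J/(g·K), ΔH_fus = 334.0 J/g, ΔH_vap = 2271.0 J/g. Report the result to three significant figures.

q = 225 kJ

q1 (heat ice -8.6→0.0 °C): 73.0 × 2.1 × 8.6 = 1318 J
q2 (melt at 0 °C): 73.0 × 334.0 = 24382 J
q3 (heat water 0.0→100.0 °C): 73.0 × 4.19 × 100.0 = 30587 J
q4 (vaporize at 100 °C): 73.0 × 2271.0 = 165783 J
q5 (heat steam 100.0→119.6 °C): 73.0 × 2.06 × 19.6 = 2947 J
Total: 1318 + 24382 + 30587 + 165783 + 2947 = 225017 J = 225 kJ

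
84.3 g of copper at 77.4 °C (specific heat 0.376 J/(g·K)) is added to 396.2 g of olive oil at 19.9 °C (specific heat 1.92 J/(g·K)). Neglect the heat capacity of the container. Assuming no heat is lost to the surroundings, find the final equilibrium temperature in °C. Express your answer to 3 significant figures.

Heat lost by copper = heat gained by olive oil.
(84.3)(0.376)(77.4 − T) = (396.2)(1.92)(T − 19.9)
31.6968 (77.4 − T) = 760.704 (T − 19.9)
2453.3 − 31.6968 T = 760.704 T − 15138
17591.3 = 792.4008 T
T = 22.20 °C

T_f = 22.2 °C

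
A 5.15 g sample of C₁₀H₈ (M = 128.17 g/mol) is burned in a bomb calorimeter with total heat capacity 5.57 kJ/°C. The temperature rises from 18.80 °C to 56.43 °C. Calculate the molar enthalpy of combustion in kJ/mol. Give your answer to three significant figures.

ΔH = -5220 kJ/mol

ΔT = 56.43 − 18.80 = 37.63 °C
q_cal = C_cal × ΔT = 5.57 × 37.63 = 209.5991 kJ
n = 5.15 / 128.17 = 0.04018 mol
q_rxn = −q_cal = -209.5991 kJ
ΔH = -209.5991 / 0.04018 = -5217 kJ/mol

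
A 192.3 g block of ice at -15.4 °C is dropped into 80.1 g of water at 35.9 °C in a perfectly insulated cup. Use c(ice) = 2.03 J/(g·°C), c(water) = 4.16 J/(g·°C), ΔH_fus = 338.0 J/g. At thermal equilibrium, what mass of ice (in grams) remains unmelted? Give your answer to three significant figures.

m_ice remaining = 175 g

Heat to warm all ice to 0 °C: 192.3×2.03×15.4 = 6011.7 J
Heat released by water cooling to 0 °C: 80.1×4.16×35.9 = 11962 J
11962 J < 6011.7 + 192.3×338.0 = 71009.1 J, so not all ice melts; final T = 0 °C.
Heat left for melting: 11962 − 6011.7 = 5950.3 J
Mass melted = 5950.3 / 338.0 = 17.60 g
Ice remaining = 192.3 − 17.60 = 174.70 g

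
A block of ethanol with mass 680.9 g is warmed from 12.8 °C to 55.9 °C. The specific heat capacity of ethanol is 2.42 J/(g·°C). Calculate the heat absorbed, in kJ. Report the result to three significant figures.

q = 71.0 kJ

q = m c ΔT = 680.9 × 2.42 × (55.9 − 12.8)
q = 680.9 × 2.42 × 43.1 = 71020 J = 71.0 kJ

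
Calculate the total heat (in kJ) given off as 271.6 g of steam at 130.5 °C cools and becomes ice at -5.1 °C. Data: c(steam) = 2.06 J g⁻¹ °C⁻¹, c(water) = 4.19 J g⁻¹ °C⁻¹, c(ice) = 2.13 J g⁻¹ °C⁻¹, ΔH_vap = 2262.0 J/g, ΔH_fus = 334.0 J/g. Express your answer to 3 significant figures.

q = 839 kJ

q1 (cool steam 130.5→100 °C): 271.6 × 2.06 × 30.5 = 17065 J
q2 (condense at 100 °C): 271.6 × 2262.0 = 614359 J
q3 (cool water 100→0 °C): 271.6 × 4.19 × 100.0 = 113800 J
q4 (freeze at 0 °C): 271.6 × 334.0 = 90714 J
q5 (cool ice 0→-5.1 °C): 271.6 × 2.13 × 5.1 = 2950 J
Total: 17065 + 614359 + 113800 + 90714 + 2950 = 838888 J = 839 kJ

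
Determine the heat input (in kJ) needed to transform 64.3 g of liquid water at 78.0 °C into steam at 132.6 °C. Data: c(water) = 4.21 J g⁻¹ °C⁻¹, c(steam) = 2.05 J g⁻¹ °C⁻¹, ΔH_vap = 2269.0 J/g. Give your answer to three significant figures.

q1 (heat water 78.0→100.0 °C): 64.3 × 4.21 × 22.0 = 5955 J
q2 (vaporize at 100 °C): 64.3 × 2269.0 = 145897 J
q3 (heat steam 100.0→132.6 °C): 64.3 × 2.05 × 32.6 = 4297 J
Total: 5955 + 145897 + 4297 = 156149 J = 156 kJ

q = 156 kJ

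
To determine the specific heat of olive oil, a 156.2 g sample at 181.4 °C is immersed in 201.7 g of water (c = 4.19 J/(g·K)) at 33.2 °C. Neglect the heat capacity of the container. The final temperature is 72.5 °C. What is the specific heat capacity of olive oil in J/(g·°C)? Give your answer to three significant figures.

q_gained = (201.7 × 4.19) × (72.5 − 33.2) = 33210 J
q_lost = 156.2 × c × (181.4 − 72.5) = 17010.18 c
Set equal: c = 33210 / 17010.18 = 1.95 J/(g·°C)

c = 1.95 J/(g·°C)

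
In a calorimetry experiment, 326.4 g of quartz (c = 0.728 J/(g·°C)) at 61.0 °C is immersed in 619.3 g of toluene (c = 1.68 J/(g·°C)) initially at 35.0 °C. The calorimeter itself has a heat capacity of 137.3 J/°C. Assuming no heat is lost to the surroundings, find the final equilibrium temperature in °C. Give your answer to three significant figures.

T_f = 39.4 °C

Heat lost by quartz = heat gained by toluene + calorimeter.
(326.4)(0.728)(61.0 − T) = [(619.3)(1.68) + 137.3](T − 35.0)
237.6192 (61.0 − T) = 1177.724 (T − 35.0)
14495 − 237.6192 T = 1177.724 T − 41220
55715 = 1415.3432 T
T = 39.37 °C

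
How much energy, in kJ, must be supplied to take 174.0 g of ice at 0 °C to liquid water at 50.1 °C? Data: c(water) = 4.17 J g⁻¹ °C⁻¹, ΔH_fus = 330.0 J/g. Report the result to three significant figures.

q = 93.8 kJ

q1 (melt at 0 °C): 174.0 × 330.0 = 57420 J
q2 (heat water 0.0→50.1 °C): 174.0 × 4.17 × 50.1 = 36352 J
Total: 57420 + 36352 = 93772 J = 93.8 kJ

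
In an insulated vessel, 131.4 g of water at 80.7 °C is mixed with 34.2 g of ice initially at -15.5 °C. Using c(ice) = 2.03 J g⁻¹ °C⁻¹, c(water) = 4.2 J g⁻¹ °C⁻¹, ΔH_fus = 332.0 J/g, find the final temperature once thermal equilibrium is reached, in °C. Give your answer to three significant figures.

T_f = 46.2 °C

Heat to bring ice to 0 °C and melt it: q₁ = 34.2×2.03×15.5 + 34.2×332.0 = 12431 J
Heat the water can supply cooling to 0 °C: 131.4×4.2×80.7 = 44536.7 J > q₁, so all ice melts.
Energy balance: 131.4×4.2×(80.7 − T) = 12431 + 34.2×4.2×(T − 0)
551.88(80.7 − T) = 12431 + 143.64 T
44536.7 − 12431 = 695.52 T
T = 32105.7 / 695.52 = 46.16 °C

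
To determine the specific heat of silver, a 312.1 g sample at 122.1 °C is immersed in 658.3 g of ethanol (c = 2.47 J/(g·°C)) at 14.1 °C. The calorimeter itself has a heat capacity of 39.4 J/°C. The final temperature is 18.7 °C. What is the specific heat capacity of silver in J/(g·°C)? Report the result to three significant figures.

c = 0.237 J/(g·°C)

q_gained = (658.3 × 2.47 + 39.4) × (18.7 − 14.1) = 7661 J
q_lost = 312.1 × c × (122.1 − 18.7) = 32271.14 c
Set equal: c = 7661 / 32271.14 = 0.237 J/(g·°C)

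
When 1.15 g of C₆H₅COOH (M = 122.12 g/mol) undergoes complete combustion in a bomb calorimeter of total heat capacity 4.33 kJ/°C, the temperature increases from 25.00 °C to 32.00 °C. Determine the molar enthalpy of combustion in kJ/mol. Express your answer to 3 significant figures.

ΔH = -3220 kJ/mol

ΔT = 32.00 − 25.00 = 7.00 °C
q_cal = C_cal × ΔT = 4.33 × 7.00 = 30.31 kJ
n = 1.15 / 122.12 = 0.009417 mol
q_rxn = −q_cal = -30.31 kJ
ΔH = -30.31 / 0.009417 = -3219 kJ/mol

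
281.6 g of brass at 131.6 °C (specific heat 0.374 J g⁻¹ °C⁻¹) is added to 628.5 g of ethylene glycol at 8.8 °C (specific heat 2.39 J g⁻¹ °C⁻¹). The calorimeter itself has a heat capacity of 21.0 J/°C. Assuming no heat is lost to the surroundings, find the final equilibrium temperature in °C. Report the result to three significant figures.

T_f = 16.7 °C

Heat lost by brass = heat gained by ethylene glycol + calorimeter.
(281.6)(0.374)(131.6 − T) = [(628.5)(2.39) + 21.0](T − 8.8)
105.3184 (131.6 − T) = 1523.115 (T − 8.8)
13860 − 105.3184 T = 1523.115 T − 13403
27263 = 1628.4334 T
T = 16.74 °C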